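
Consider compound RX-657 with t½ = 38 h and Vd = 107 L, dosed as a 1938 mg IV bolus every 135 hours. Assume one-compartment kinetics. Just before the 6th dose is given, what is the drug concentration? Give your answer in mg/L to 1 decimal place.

1.7 mg/L

f = (1/2)^(τ/t½) = (1/2)^(135/38) ≈ 0.0852.
C₀ = D/Vd = 1938/107 ≈ 18.112 mg/L.
Before the 6th dose, 5 doses have been given. Superposition: Cmin = C₀·(f + f² + … + f^5).
≈ 18.112 × (0.0852 + 0.0073 + 0.0006 + 0.0001 + 0.0000) ≈ 18.112 × 0.0932 ≈ 1.688 mg/L.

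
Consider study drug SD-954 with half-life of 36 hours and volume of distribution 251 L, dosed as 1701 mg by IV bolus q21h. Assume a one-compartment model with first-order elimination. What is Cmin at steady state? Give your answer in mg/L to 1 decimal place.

13.6 mg/L

k = ln2/t½ = ln2/36 ≈ 0.019254 h⁻¹; fraction remaining f = e^(−kτ) = e^(−0.019254×21) ≈ 0.6674.
Each bolus raises the concentration by D/Vd = 1701/251 ≈ 6.777 mg/L.
Steady-state trough Cmin,ss = C₀·f/(1−f) ≈ 6.777 × 0.6674/0.3326 ≈ 13.599 mg/L.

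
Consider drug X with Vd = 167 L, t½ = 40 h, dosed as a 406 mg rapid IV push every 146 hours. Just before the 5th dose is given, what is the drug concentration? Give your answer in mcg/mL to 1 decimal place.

0.2 mcg/mL

f = (1/2)^(τ/t½) = (1/2)^(146/40) ≈ 0.0797.
C₀ = D/Vd = 406/167 ≈ 2.431 mcg/mL.
Before the 5th dose, 4 doses have been given. Superposition: Cmin = C₀·(f + f² + … + f^4).
≈ 2.431 × (0.0797 + 0.0064 + 0.0005 + 0.0000) ≈ 2.431 × 0.0866 ≈ 0.211 mcg/mL.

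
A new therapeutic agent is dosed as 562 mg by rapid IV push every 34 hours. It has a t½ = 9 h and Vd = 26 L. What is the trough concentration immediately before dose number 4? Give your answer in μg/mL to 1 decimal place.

f = (1/2)^(τ/t½) = (1/2)^(34/9) ≈ 0.0729.
C₀ = D/Vd = 562/26 ≈ 21.615 μg/mL.
Before the 4th dose, 3 doses have been given. Superposition: Cmin = C₀·(f + f² + … + f^3).
≈ 21.615 × (0.0729 + 0.0053 + 0.0004) ≈ 21.615 × 0.0786 ≈ 1.699 μg/mL.

1.7 μg/mL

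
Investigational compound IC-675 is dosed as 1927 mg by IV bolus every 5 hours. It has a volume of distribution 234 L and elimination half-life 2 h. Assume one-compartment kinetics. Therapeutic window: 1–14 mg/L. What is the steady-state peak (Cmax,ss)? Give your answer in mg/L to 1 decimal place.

τ/t½ = 5/2 ≈ 2.5, so fraction remaining f = (1/2)^(5/2) ≈ 0.1768.
Accumulation ratio R = 1/(1 − f) ≈ 1/0.8232 ≈ 1.2148.
Single-dose peak C₀ = D/Vd = 1927/234 ≈ 8.235 mg/L.
Steady-state peak Cmax,ss = C₀·R ≈ 8.235 × 1.2148 ≈ 10.004 mg/L.
Peak 10.0 mg/L vs MTC 14 mg/L: below toxic threshold.

10.0 mg/L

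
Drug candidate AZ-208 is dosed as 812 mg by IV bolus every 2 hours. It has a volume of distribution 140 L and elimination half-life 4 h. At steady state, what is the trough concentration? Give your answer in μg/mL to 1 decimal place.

k = ln2/t½ = ln2/4 ≈ 0.173287 h⁻¹; fraction remaining f = e^(−kτ) = e^(−0.173287×2) ≈ 0.7071.
At steady state, accumulation factor R = 1/(1 − e^(−kτ)) ≈ 3.4141.
Single-dose peak C₀ = D/Vd = 812/140 ≈ 5.800 μg/mL.
Steady-state peak Cmax,ss = C₀·R ≈ 5.800 × 3.4141 ≈ 19.802 μg/mL.
One interval later, Cmin,ss = Cmax,ss·e^(−kτ) ≈ 19.802 × 0.7071 ≈ 14.002 μg/mL.

14.0 μg/mL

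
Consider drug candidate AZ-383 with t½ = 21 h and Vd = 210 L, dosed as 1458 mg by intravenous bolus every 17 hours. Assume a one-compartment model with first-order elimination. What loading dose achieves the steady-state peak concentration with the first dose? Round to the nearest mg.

f = (1/2)^(17/21) ≈ 0.570570; accumulation ratio R = 1/(1−f) ≈ 2.32867.
Loading dose to hit Cmax,ss on first dose: D_load = D_maint·R ≈ 1458 × 2.32867 ≈ 3395.20 mg.

3395 mg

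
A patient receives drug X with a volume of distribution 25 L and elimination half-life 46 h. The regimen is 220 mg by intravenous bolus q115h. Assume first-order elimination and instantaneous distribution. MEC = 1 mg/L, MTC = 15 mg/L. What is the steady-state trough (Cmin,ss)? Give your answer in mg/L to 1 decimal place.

1.9 mg/L

Over one 115-h interval, 115/46 ≈ 2.5 half-lives elapse, leaving f ≈ 0.1768 of each dose.
Single-dose peak C₀ = D/Vd = 220/25 ≈ 8.800 mg/L.
Steady-state trough Cmin,ss = C₀·f/(1−f) ≈ 8.800 × 0.1768/0.8232 ≈ 1.890 mg/L.
Trough 1.9 mg/L vs MEC 1 mg/L: adequate.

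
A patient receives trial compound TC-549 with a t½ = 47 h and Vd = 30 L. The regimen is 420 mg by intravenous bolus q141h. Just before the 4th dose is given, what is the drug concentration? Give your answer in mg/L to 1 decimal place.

2.0 mg/L

f = (1/2)^(τ/t½) = (1/2)^(141/47) ≈ 0.1250.
C₀ = D/Vd = 420/30 ≈ 14.000 mg/L.
Before the 4th dose, 3 doses have been given. Superposition: Cmin = C₀·(f + f² + … + f^3).
≈ 14.000 × (0.1250 + 0.0156 + 0.0020) ≈ 14.000 × 0.1426 ≈ 1.996 mg/L.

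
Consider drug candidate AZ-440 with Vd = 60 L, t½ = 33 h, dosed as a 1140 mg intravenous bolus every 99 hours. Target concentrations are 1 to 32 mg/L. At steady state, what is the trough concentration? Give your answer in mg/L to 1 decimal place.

τ = 99 h = 3 half-lives, so f = (1/2)^3 = 0.125.
Accumulation ratio R = 1/(1 − f) = 1/0.875 = 8/7.
Single-dose peak C₀ = D/Vd = 1140/60 = 19 mg/L.
Steady-state peak Cmax,ss = C₀·R = 19 × 8/7 ≈ 21.714 mg/L.
Steady-state trough Cmin,ss = Cmax,ss·f ≈ 21.714 × 0.125 ≈ 2.714 mg/L.
Trough 2.7 mg/L vs MEC 1 mg/L: adequate.

2.7 mg/L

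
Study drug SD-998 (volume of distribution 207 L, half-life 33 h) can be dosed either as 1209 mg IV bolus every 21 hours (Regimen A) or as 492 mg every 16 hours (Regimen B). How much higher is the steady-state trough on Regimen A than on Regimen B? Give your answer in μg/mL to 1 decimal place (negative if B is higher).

Regimen A: f = (1/2)^(21/33) ≈ 0.6433; Cmin,ss = (1209/207)·f/(1−f) ≈ 10.533 μg/mL.
Regimen B: f = (1/2)^(16/33) ≈ 0.7146; Cmin,ss = (492/207)·f/(1−f) ≈ 5.951 μg/mL.
Difference ≈ 10.533 − 5.951 ≈ 4.582 μg/mL.

4.6 μg/mL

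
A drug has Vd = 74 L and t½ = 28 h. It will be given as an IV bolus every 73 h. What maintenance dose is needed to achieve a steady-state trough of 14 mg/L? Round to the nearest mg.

τ/t½ = 73/28 ≈ 2.6071, so f = (1/2)^(73/28) ≈ 0.164124.
Cmin,ss = (D/Vd)·f/(1−f), so D = Cmin,ss·Vd·(1−f)/f.
D = 14 × 74 × (1−f)/f ≈ 14 × 74 × 5.09295 ≈ 5276.30 mg.

5276 mg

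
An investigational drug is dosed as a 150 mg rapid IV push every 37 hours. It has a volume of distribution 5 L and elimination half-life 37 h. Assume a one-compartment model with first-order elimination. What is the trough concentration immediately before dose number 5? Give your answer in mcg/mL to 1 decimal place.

f = (1/2)^(τ/t½) = (1/2)^(37/37) ≈ 0.5000.
C₀ = D/Vd = 150/5 ≈ 30.000 mcg/mL.
Before the 5th dose, 4 doses have been given. Superposition: Cmin = C₀·(f + f² + … + f^4).
≈ 30.000 × (0.5000 + 0.2500 + 0.1250 + 0.0625) ≈ 30.000 × 0.9375 ≈ 28.125 mcg/mL.

28.1 mcg/mL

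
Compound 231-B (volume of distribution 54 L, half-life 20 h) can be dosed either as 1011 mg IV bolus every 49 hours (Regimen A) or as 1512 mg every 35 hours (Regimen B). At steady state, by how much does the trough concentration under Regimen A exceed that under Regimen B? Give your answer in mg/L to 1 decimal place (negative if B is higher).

-7.7 mg/L

Regimen A: f = (1/2)^(49/20) ≈ 0.1830; Cmin,ss = (1011/54)·f/(1−f) ≈ 4.194 mg/L.
Regimen B: f = (1/2)^(35/20) ≈ 0.2973; Cmin,ss = (1512/54)·f/(1−f) ≈ 11.846 mg/L.
Difference ≈ 4.194 − 11.846 ≈ -7.652 mg/L.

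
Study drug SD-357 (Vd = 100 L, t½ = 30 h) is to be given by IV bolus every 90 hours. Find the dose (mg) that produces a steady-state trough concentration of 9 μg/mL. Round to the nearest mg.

6300 mg

τ/t½ = 90/30 ≈ 3, so f = (1/2)^(90/30) ≈ 0.125000.
Cmin,ss = (D/Vd)·f/(1−f), so D = Cmin,ss·Vd·(1−f)/f.
D = 9 × 100 × (1−f)/f ≈ 9 × 100 × 7.00000 ≈ 6300.00 mg.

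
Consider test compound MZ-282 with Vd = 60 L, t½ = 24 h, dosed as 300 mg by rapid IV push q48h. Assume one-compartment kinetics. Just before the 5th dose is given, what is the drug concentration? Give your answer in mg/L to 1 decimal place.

1.7 mg/L

f = (1/2)^(τ/t½) = (1/2)^(48/24) ≈ 0.2500.
C₀ = D/Vd = 300/60 ≈ 5.000 mg/L.
Before the 5th dose, 4 doses have been given. Superposition: Cmin = C₀·(f + f² + … + f^4).
≈ 5.000 × (0.2500 + 0.0625 + 0.0156 + 0.0039) ≈ 5.000 × 0.3320 ≈ 1.660 mg/L.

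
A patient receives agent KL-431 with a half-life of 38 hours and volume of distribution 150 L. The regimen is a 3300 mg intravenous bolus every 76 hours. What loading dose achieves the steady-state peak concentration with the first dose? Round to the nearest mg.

4400 mg

f = (1/2)^(76/38) ≈ 0.250000; accumulation ratio R = 1/(1−f) ≈ 1.33333.
Loading dose to hit Cmax,ss on first dose: D_load = D_maint·R ≈ 3300 × 1.33333 ≈ 4399.99 mg.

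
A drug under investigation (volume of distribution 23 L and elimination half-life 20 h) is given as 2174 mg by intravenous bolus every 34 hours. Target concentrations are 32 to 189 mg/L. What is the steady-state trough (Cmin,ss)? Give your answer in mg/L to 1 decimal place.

τ/t½ = 34/20 ≈ 1.7, so fraction remaining f = (1/2)^(34/20) ≈ 0.3078.
Single-dose peak C₀ = D/Vd = 2174/23 ≈ 94.522 mg/L.
Steady-state trough Cmin,ss = C₀·f/(1−f) ≈ 94.522 × 0.3078/0.6922 ≈ 42.031 mg/L.
Trough 42.0 mg/L vs MEC 32 mg/L: adequate.

42.0 mg/L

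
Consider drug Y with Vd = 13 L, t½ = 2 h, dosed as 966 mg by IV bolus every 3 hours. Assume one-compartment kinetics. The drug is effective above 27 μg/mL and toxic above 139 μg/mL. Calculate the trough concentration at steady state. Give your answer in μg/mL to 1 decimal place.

40.6 μg/mL

Over one 3-h interval, 3/2 ≈ 1.5 half-lives elapse, leaving f ≈ 0.3536 of each dose.
At steady state, accumulation factor R = 1/(1 − e^(−kτ)) ≈ 1.5470.
Each bolus raises the concentration by D/Vd = 966/13 ≈ 74.308 μg/mL.
Cmax,ss = C₀/(1 − f) ≈ 74.308/0.6464 ≈ 114.957 μg/mL.
Steady-state trough Cmin,ss = Cmax,ss·f ≈ 114.957 × 0.3536 ≈ 40.649 μg/mL.
Trough 40.6 μg/mL vs MEC 27 μg/mL: adequate.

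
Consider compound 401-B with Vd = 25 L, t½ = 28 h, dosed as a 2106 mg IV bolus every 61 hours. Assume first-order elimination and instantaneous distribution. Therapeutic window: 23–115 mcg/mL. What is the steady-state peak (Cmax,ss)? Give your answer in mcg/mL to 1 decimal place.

Over one 61-h interval, 61/28 ≈ 2.1786 half-lives elapse, leaving f ≈ 0.2209 of each dose.
At steady state, accumulation factor R = 1/(1 − e^(−kτ)) ≈ 1.2835.
Each bolus raises the concentration by D/Vd = 2106/25 ≈ 84.240 mcg/mL.
Cmax,ss = C₀/(1 − f) ≈ 84.240/0.7791 ≈ 108.125 mcg/mL.
Peak 108.1 mcg/mL vs MTC 115 mcg/mL: below toxic threshold.

108.1 mcg/mL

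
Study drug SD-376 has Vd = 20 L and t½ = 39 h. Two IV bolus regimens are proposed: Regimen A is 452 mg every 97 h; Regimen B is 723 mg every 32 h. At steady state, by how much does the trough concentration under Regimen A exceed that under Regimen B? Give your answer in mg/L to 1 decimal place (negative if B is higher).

-42.3 mg/L

Regimen A: f = (1/2)^(97/39) ≈ 0.1784; Cmin,ss = (452/20)·f/(1−f) ≈ 4.907 mg/L.
Regimen B: f = (1/2)^(32/39) ≈ 0.5662; Cmin,ss = (723/20)·f/(1−f) ≈ 47.183 mg/L.
Difference ≈ 4.907 − 47.183 ≈ -42.276 mg/L.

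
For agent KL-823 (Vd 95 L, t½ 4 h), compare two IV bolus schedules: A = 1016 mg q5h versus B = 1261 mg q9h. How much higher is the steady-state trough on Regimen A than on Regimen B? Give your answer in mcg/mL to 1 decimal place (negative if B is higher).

Regimen A: f = (1/2)^(5/4) ≈ 0.4204; Cmin,ss = (1016/95)·f/(1−f) ≈ 7.757 mcg/mL.
Regimen B: f = (1/2)^(9/4) ≈ 0.2102; Cmin,ss = (1261/95)·f/(1−f) ≈ 3.533 mcg/mL.
Difference ≈ 7.757 − 3.533 ≈ 4.224 mcg/mL.

4.2 mcg/mL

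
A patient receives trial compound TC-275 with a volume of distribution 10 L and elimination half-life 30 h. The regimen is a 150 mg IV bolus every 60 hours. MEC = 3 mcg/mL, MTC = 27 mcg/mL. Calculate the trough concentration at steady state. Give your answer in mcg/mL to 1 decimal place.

The dosing interval is 2 half-lives, so f = 2^(−2) = 0.25.
At steady state, R = 1/(1 − 0.25) = 4/3.
Single-dose peak C₀ = D/Vd = 150/10 = 15 mcg/mL.
Steady-state peak Cmax,ss = C₀·R = 15 × 4/3 ≈ 20.000 mcg/mL.
Steady-state trough Cmin,ss = Cmax,ss·f ≈ 20.000 × 0.25 ≈ 5.000 mcg/mL.
Trough 5.0 mcg/mL vs MEC 3 mcg/mL: adequate.

5.0 mcg/mL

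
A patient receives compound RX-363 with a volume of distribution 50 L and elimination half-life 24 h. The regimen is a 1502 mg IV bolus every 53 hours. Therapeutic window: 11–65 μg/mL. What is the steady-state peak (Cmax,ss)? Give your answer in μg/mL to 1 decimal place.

38.3 μg/mL

τ/t½ = 53/24 ≈ 2.2083, so fraction remaining f = (1/2)^(53/24) ≈ 0.2164.
At steady state, accumulation factor R = 1/(1 − e^(−kτ)) ≈ 1.2762.
Single-dose peak C₀ = D/Vd = 1502/50 ≈ 30.040 μg/mL.
Cmax,ss = C₀/(1 − f) ≈ 30.040/0.7836 ≈ 38.336 μg/mL.
Peak 38.3 μg/mL vs MTC 65 μg/mL: below toxic threshold.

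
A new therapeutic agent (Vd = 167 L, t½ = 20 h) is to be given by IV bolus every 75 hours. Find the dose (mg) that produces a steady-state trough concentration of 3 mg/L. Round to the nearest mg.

6240 mg

τ/t½ = 75/20 ≈ 3.75, so f = (1/2)^(75/20) ≈ 0.074325.
Cmin,ss = (D/Vd)·f/(1−f), so D = Cmin,ss·Vd·(1−f)/f.
D = 3 × 167 × (1−f)/f ≈ 3 × 167 × 12.45442 ≈ 6239.66 mg.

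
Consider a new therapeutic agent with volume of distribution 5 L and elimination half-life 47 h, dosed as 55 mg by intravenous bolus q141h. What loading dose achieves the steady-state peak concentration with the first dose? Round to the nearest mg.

63 mg

f = (1/2)^(141/47) ≈ 0.125000; accumulation ratio R = 1/(1−f) ≈ 1.14286.
Loading dose to hit Cmax,ss on first dose: D_load = D_maint·R ≈ 55 × 1.14286 ≈ 62.86 mg.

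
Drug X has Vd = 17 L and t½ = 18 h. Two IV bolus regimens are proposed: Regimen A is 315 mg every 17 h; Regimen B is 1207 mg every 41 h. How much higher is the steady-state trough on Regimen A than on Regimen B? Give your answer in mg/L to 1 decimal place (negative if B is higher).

Regimen A: f = (1/2)^(17/18) ≈ 0.5196; Cmin,ss = (315/17)·f/(1−f) ≈ 20.041 mg/L.
Regimen B: f = (1/2)^(41/18) ≈ 0.2062; Cmin,ss = (1207/17)·f/(1−f) ≈ 18.443 mg/L.
Difference ≈ 20.041 − 18.443 ≈ 1.598 mg/L.

1.6 mg/L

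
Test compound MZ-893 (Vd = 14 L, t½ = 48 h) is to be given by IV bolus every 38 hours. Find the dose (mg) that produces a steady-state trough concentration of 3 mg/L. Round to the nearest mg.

τ/t½ = 38/48 ≈ 0.79167, so f = (1/2)^(38/48) ≈ 0.577676.
Cmin,ss = (D/Vd)·f/(1−f), so D = Cmin,ss·Vd·(1−f)/f.
D = 3 × 14 × (1−f)/f ≈ 3 × 14 × 0.73107 ≈ 30.70 mg.

31 mg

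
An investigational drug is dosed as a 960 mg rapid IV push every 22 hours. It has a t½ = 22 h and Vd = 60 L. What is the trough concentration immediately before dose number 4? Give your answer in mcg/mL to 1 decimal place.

f = (1/2)^(τ/t½) = (1/2)^(22/22) ≈ 0.5000.
C₀ = D/Vd = 960/60 ≈ 16.000 mcg/mL.
Before the 4th dose, 3 doses have been given. Superposition: Cmin = C₀·(f + f² + … + f^3).
≈ 16.000 × (0.5000 + 0.2500 + 0.1250) ≈ 16.000 × 0.8750 ≈ 14.000 mcg/mL.

14.0 mcg/mL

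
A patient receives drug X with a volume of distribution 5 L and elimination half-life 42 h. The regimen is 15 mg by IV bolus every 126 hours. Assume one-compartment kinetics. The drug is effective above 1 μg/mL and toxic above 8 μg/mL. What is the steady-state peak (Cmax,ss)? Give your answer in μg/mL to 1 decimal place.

3.4 μg/mL

τ = 126 h = 3 half-lives, so f = (1/2)^3 = 0.125.
At steady state, R = 1/(1 − 0.125) = 8/7.
Single-dose peak C₀ = D/Vd = 15/5 = 3 μg/mL.
Steady-state peak Cmax,ss = C₀·R = 3 × 8/7 ≈ 3.429 μg/mL.
Peak 3.4 μg/mL vs MTC 8 μg/mL: below toxic threshold.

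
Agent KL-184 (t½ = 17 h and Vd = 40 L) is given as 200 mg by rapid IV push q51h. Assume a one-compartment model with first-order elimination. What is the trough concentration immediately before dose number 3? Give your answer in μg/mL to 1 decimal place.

f = (1/2)^(τ/t½) = (1/2)^(51/17) ≈ 0.1250.
C₀ = D/Vd = 200/40 ≈ 5.000 μg/mL.
Before the 3rd dose, 2 doses have been given. Superposition: Cmin = C₀·(f + f²).
≈ 5.000 × (0.1250 + 0.0156) ≈ 5.000 × 0.1406 ≈ 0.703 μg/mL.

0.7 μg/mL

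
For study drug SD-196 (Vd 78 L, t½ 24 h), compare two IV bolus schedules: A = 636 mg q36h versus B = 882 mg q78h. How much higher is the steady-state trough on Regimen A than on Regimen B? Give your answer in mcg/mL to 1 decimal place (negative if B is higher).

3.1 mcg/mL

Regimen A: f = (1/2)^(36/24) ≈ 0.3536; Cmin,ss = (636/78)·f/(1−f) ≈ 4.460 mcg/mL.
Regimen B: f = (1/2)^(78/24) ≈ 0.1051; Cmin,ss = (882/78)·f/(1−f) ≈ 1.328 mcg/mL.
Difference ≈ 4.460 − 1.328 ≈ 3.132 mcg/mL.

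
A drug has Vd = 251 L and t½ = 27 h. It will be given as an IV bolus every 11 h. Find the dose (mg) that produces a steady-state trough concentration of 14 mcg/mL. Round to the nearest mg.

τ/t½ = 11/27 ≈ 0.40741, so f = (1/2)^(11/27) ≈ 0.753977.
Cmin,ss = (D/Vd)·f/(1−f), so D = Cmin,ss·Vd·(1−f)/f.
D = 14 × 251 × (1−f)/f ≈ 14 × 251 × 0.32630 ≈ 1146.62 mg.

1147 mg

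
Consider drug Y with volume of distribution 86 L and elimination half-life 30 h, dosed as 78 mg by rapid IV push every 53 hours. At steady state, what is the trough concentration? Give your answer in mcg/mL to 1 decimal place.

τ/t½ = 53/30 ≈ 1.7667, so fraction remaining f = (1/2)^(53/30) ≈ 0.2939.
At steady state, accumulation factor R = 1/(1 − e^(−kτ)) ≈ 1.4162.
Single-dose peak C₀ = D/Vd = 78/86 ≈ 0.907 mcg/mL.
Steady-state peak Cmax,ss = C₀·R ≈ 0.907 × 1.4162 ≈ 1.284 mcg/mL.
One interval later, Cmin,ss = Cmax,ss·e^(−kτ) ≈ 1.284 × 0.2939 ≈ 0.377 mcg/mL.

0.4 mcg/mL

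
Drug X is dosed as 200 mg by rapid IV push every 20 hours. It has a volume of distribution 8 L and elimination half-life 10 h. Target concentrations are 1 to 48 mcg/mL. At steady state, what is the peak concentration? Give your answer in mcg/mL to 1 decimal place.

33.3 mcg/mL

The dosing interval is 2 half-lives, so f = 2^(−2) = 0.25.
Accumulation ratio R = 1/(1 − f) = 1/0.75 = 4/3.
Single-dose peak C₀ = D/Vd = 200/8 = 25 mcg/mL.
Steady-state peak Cmax,ss = C₀·R = 25 × 4/3 ≈ 33.333 mcg/mL.
Peak 33.3 mcg/mL vs MTC 48 mcg/mL: below toxic threshold.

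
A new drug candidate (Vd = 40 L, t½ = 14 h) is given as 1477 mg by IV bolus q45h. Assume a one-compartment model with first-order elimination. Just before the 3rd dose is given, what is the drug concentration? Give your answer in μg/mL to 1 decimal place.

f = (1/2)^(τ/t½) = (1/2)^(45/14) ≈ 0.1077.
C₀ = D/Vd = 1477/40 ≈ 36.925 μg/mL.
Before the 3rd dose, 2 doses have been given. Superposition: Cmin = C₀·(f + f²).
≈ 36.925 × (0.1077 + 0.0116) ≈ 36.925 × 0.1193 ≈ 4.405 μg/mL.

4.4 μg/mL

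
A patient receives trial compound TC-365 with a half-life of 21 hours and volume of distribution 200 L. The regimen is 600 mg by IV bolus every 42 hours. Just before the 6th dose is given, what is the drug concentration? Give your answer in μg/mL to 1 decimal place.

1.0 μg/mL

f = (1/2)^(τ/t½) = (1/2)^(42/21) ≈ 0.2500.
C₀ = D/Vd = 600/200 ≈ 3.000 μg/mL.
Before the 6th dose, 5 doses have been given. Superposition: Cmin = C₀·(f + f² + … + f^5).
≈ 3.000 × (0.2500 + 0.0625 + 0.0156 + 0.0039 + 0.0010) ≈ 3.000 × 0.3330 ≈ 0.999 μg/mL.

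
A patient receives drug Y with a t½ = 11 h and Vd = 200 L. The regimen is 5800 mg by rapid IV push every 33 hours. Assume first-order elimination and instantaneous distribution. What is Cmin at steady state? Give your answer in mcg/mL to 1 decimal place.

4.1 mcg/mL

The dosing interval is 3 half-lives, so f = 2^(−3) = 0.125.
Accumulation ratio R = 1/(1 − f) = 1/0.875 = 8/7.
Single-dose peak C₀ = D/Vd = 5800/200 = 29 mcg/mL.
Steady-state peak Cmax,ss = C₀·R = 29 × 8/7 ≈ 33.143 mcg/mL.
Steady-state trough Cmin,ss = Cmax,ss·f ≈ 33.143 × 0.125 ≈ 4.143 mcg/mL.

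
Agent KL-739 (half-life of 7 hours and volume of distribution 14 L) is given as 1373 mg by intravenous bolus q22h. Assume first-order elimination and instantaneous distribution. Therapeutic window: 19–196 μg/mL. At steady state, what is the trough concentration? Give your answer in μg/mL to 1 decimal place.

12.5 μg/mL

Over one 22-h interval, 22/7 ≈ 3.1429 half-lives elapse, leaving f ≈ 0.1132 of each dose.
Each bolus raises the concentration by D/Vd = 1373/14 ≈ 98.071 μg/mL.
Steady-state trough Cmin,ss = C₀·f/(1−f) ≈ 98.071 × 0.1132/0.8868 ≈ 12.519 μg/mL.
Trough 12.5 μg/mL vs MEC 19 μg/mL: subtherapeutic.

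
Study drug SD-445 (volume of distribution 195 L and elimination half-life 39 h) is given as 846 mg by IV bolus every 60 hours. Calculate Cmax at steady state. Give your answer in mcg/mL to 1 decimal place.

6.6 mcg/mL

τ/t½ = 60/39 ≈ 1.5385, so fraction remaining f = (1/2)^(60/39) ≈ 0.3443.
Accumulation ratio R = 1/(1 − f) ≈ 1/0.6557 ≈ 1.5251.
Single-dose peak C₀ = D/Vd = 846/195 ≈ 4.338 mcg/mL.
Cmax,ss = C₀/(1 − f) ≈ 4.338/0.6557 ≈ 6.616 mcg/mL.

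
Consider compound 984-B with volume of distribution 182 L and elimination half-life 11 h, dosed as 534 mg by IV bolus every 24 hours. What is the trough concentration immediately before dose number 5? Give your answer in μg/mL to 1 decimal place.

f = (1/2)^(τ/t½) = (1/2)^(24/11) ≈ 0.2204.
C₀ = D/Vd = 534/182 ≈ 2.934 μg/mL.
Before the 5th dose, 4 doses have been given. Superposition: Cmin = C₀·(f + f² + … + f^4).
≈ 2.934 × (0.2204 + 0.0486 + 0.0107 + 0.0024) ≈ 2.934 × 0.2821 ≈ 0.828 μg/mL.

0.8 μg/mL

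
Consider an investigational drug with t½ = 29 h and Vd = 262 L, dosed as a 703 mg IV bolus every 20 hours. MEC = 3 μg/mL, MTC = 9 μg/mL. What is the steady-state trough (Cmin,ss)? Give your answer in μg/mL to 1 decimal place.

4.4 μg/mL

Over one 20-h interval, 20/29 ≈ 0.68966 half-lives elapse, leaving f ≈ 0.6200 of each dose.
Each bolus raises the concentration by D/Vd = 703/262 ≈ 2.683 μg/mL.
Steady-state trough Cmin,ss = C₀·f/(1−f) ≈ 2.683 × 0.6200/0.3800 ≈ 4.378 μg/mL.
Trough 4.4 μg/mL vs MEC 3 μg/mL: adequate.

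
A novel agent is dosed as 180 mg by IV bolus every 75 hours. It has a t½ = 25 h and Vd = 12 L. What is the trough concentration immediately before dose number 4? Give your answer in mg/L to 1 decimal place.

2.1 mg/L

f = (1/2)^(τ/t½) = (1/2)^(75/25) ≈ 0.1250.
C₀ = D/Vd = 180/12 ≈ 15.000 mg/L.
Before the 4th dose, 3 doses have been given. Superposition: Cmin = C₀·(f + f² + … + f^3).
≈ 15.000 × (0.1250 + 0.0156 + 0.0020) ≈ 15.000 × 0.1426 ≈ 2.139 mg/L.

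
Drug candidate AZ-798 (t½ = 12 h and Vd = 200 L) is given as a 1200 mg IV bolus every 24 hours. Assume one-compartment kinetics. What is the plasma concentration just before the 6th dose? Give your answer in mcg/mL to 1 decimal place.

f = (1/2)^(τ/t½) = (1/2)^(24/12) ≈ 0.2500.
C₀ = D/Vd = 1200/200 ≈ 6.000 mcg/mL.
Before the 6th dose, 5 doses have been given. Superposition: Cmin = C₀·(f + f² + … + f^5).
≈ 6.000 × (0.2500 + 0.0625 + 0.0156 + 0.0039 + 0.0010) ≈ 6.000 × 0.3330 ≈ 1.998 mcg/mL.

2.0 mcg/mL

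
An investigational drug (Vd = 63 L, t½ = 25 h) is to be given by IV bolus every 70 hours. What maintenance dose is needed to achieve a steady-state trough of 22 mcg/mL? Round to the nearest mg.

τ/t½ = 70/25 ≈ 2.8, so f = (1/2)^(70/25) ≈ 0.143587.
Cmin,ss = (D/Vd)·f/(1−f), so D = Cmin,ss·Vd·(1−f)/f.
D = 22 × 63 × (1−f)/f ≈ 22 × 63 × 5.96442 ≈ 8266.69 mg.

8267 mg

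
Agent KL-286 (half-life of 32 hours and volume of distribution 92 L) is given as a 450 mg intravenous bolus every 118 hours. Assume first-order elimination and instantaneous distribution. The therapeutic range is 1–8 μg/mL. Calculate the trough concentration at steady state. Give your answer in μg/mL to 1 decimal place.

Over one 118-h interval, 118/32 ≈ 3.6875 half-lives elapse, leaving f ≈ 0.0776 of each dose.
At steady state, accumulation factor R = 1/(1 − e^(−kτ)) ≈ 1.0841.
Each bolus raises the concentration by D/Vd = 450/92 ≈ 4.891 μg/mL.
Steady-state peak Cmax,ss = C₀·R ≈ 4.891 × 1.0841 ≈ 5.302 μg/mL.
One interval later, Cmin,ss = Cmax,ss·e^(−kτ) ≈ 5.302 × 0.0776 ≈ 0.411 μg/mL.
Trough 0.4 μg/mL vs MEC 1 μg/mL: subtherapeutic.

0.4 μg/mL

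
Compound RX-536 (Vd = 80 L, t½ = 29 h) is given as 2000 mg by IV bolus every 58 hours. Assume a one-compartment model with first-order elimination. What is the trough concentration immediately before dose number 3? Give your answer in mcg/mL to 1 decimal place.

f = (1/2)^(τ/t½) = (1/2)^(58/29) ≈ 0.2500.
C₀ = D/Vd = 2000/80 ≈ 25.000 mcg/mL.
Before the 3rd dose, 2 doses have been given. Superposition: Cmin = C₀·(f + f²).
≈ 25.000 × (0.2500 + 0.0625) ≈ 25.000 × 0.3125 ≈ 7.812 mcg/mL.

7.8 mcg/mL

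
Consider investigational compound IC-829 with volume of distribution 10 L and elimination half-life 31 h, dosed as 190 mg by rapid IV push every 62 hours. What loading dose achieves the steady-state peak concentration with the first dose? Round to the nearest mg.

253 mg

f = (1/2)^(62/31) ≈ 0.250000; accumulation ratio R = 1/(1−f) ≈ 1.33333.
Loading dose to hit Cmax,ss on first dose: D_load = D_maint·R ≈ 190 × 1.33333 ≈ 253.33 mg.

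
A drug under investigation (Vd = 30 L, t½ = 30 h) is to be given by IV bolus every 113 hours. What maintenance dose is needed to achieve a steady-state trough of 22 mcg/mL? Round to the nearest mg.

τ/t½ = 113/30 ≈ 3.7667, so f = (1/2)^(113/30) ≈ 0.073472.
Cmin,ss = (D/Vd)·f/(1−f), so D = Cmin,ss·Vd·(1−f)/f.
D = 22 × 30 × (1−f)/f ≈ 22 × 30 × 12.61063 ≈ 8323.02 mg.

8323 mg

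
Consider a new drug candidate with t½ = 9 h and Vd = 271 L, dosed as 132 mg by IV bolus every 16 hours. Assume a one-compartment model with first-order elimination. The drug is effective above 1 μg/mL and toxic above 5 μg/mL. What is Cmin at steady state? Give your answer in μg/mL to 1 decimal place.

τ/t½ = 16/9 ≈ 1.7778, so fraction remaining f = (1/2)^(16/9) ≈ 0.2916.
Single-dose peak C₀ = D/Vd = 132/271 ≈ 0.487 μg/mL.
Steady-state trough Cmin,ss = C₀·f/(1−f) ≈ 0.487 × 0.2916/0.7084 ≈ 0.200 μg/mL.
Trough 0.2 μg/mL vs MEC 1 μg/mL: subtherapeutic.

0.2 μg/mL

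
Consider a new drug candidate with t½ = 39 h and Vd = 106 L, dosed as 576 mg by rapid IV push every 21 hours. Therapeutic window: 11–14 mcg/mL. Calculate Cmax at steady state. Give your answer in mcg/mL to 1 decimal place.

17.4 mcg/mL

k = ln2/t½ = ln2/39 ≈ 0.017773 h⁻¹; fraction remaining f = e^(−kτ) = e^(−0.017773×21) ≈ 0.6885.
Accumulation ratio R = 1/(1 − f) ≈ 1/0.3115 ≈ 3.2103.
Single-dose peak C₀ = D/Vd = 576/106 ≈ 5.434 mcg/mL.
Steady-state peak Cmax,ss = C₀·R ≈ 5.434 × 3.2103 ≈ 17.445 mcg/mL.
Peak 17.4 mcg/mL vs MTC 14 mcg/mL: exceeds toxic threshold.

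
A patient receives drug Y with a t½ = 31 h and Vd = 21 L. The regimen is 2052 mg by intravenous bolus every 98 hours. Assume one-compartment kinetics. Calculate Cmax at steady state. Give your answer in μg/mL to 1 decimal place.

110.0 μg/mL

Over one 98-h interval, 98/31 ≈ 3.1613 half-lives elapse, leaving f ≈ 0.1118 of each dose.
Accumulation ratio R = 1/(1 − f) ≈ 1/0.8882 ≈ 1.1259.
Single-dose peak C₀ = D/Vd = 2052/21 ≈ 97.714 μg/mL.
Steady-state peak Cmax,ss = C₀·R ≈ 97.714 × 1.1259 ≈ 110.016 μg/mL.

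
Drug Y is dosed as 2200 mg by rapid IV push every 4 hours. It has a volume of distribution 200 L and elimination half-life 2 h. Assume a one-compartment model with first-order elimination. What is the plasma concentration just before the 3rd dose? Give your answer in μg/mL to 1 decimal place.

3.4 μg/mL

f = (1/2)^(τ/t½) = (1/2)^(4/2) ≈ 0.2500.
C₀ = D/Vd = 2200/200 ≈ 11.000 μg/mL.
Before the 3rd dose, 2 doses have been given. Superposition: Cmin = C₀·(f + f²).
≈ 11.000 × (0.2500 + 0.0625) ≈ 11.000 × 0.3125 ≈ 3.438 μg/mL.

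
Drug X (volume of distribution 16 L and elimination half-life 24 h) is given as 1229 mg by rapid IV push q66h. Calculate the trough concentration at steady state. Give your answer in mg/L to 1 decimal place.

13.4 mg/L

k = ln2/t½ = ln2/24 ≈ 0.028881 h⁻¹; fraction remaining f = e^(−kτ) = e^(−0.028881×66) ≈ 0.1487.
Accumulation ratio R = 1/(1 − f) ≈ 1/0.8513 ≈ 1.1747.
Each bolus raises the concentration by D/Vd = 1229/16 ≈ 76.812 mg/L.
Cmax,ss = C₀/(1 − f) ≈ 76.812/0.8513 ≈ 90.229 mg/L.
One interval later, Cmin,ss = Cmax,ss·e^(−kτ) ≈ 90.229 × 0.1487 ≈ 13.417 mg/L.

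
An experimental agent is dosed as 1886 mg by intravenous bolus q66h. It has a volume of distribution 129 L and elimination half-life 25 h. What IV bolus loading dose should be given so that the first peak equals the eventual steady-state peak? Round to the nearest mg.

f = (1/2)^(66/25) ≈ 0.160428; accumulation ratio R = 1/(1−f) ≈ 1.19108.
Loading dose to hit Cmax,ss on first dose: D_load = D_maint·R ≈ 1886 × 1.19108 ≈ 2246.38 mg.

2246 mg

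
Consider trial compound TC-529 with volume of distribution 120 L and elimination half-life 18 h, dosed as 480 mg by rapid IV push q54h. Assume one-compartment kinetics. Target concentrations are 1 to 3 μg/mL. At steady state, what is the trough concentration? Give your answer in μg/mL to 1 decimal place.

τ = 54 h = 3 half-lives, so f = (1/2)^3 = 0.125.
At steady state, R = 1/(1 − 0.125) = 8/7.
Single-dose peak C₀ = D/Vd = 480/120 = 4 μg/mL.
Steady-state peak Cmax,ss = C₀·R = 4 × 8/7 ≈ 4.571 μg/mL.
Steady-state trough Cmin,ss = Cmax,ss·f ≈ 4.571 × 0.125 ≈ 0.571 μg/mL.
Trough 0.6 μg/mL vs MEC 1 μg/mL: subtherapeutic.

0.6 μg/mL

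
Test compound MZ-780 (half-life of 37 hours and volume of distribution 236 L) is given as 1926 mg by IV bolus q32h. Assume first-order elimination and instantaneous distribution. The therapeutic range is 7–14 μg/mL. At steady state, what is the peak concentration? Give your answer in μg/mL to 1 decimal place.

Over one 32-h interval, 32/37 ≈ 0.86486 half-lives elapse, leaving f ≈ 0.5491 of each dose.
At steady state, accumulation factor R = 1/(1 − e^(−kτ)) ≈ 2.2178.
Each bolus raises the concentration by D/Vd = 1926/236 ≈ 8.161 μg/mL.
Steady-state peak Cmax,ss = C₀·R ≈ 8.161 × 2.2178 ≈ 18.099 μg/mL.
Peak 18.1 μg/mL vs MTC 14 μg/mL: exceeds toxic threshold.

18.1 μg/mL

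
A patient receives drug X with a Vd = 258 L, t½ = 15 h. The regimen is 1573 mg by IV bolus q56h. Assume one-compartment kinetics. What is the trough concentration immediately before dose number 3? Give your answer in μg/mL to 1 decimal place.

f = (1/2)^(τ/t½) = (1/2)^(56/15) ≈ 0.0752.
C₀ = D/Vd = 1573/258 ≈ 6.097 μg/mL.
Before the 3rd dose, 2 doses have been given. Superposition: Cmin = C₀·(f + f²).
≈ 6.097 × (0.0752 + 0.0057) ≈ 6.097 × 0.0809 ≈ 0.493 μg/mL.

0.5 μg/mL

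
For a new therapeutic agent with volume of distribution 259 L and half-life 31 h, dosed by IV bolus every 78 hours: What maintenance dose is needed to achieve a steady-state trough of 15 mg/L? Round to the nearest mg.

18339 mg

τ/t½ = 78/31 ≈ 2.5161, so f = (1/2)^(78/31) ≈ 0.174811.
Cmin,ss = (D/Vd)·f/(1−f), so D = Cmin,ss·Vd·(1−f)/f.
D = 15 × 259 × (1−f)/f ≈ 15 × 259 × 4.72046 ≈ 18338.99 mg.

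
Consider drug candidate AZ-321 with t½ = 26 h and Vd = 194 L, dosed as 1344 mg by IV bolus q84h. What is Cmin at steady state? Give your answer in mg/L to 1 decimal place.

τ/t½ = 84/26 ≈ 3.2308, so fraction remaining f = (1/2)^(84/26) ≈ 0.1065.
Single-dose peak C₀ = D/Vd = 1344/194 ≈ 6.928 mg/L.
Steady-state trough Cmin,ss = C₀·f/(1−f) ≈ 6.928 × 0.1065/0.8935 ≈ 0.826 mg/L.

0.8 mg/L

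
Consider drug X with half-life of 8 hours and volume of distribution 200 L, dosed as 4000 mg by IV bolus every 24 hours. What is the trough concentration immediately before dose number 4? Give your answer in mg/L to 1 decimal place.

2.9 mg/L

f = (1/2)^(τ/t½) = (1/2)^(24/8) ≈ 0.1250.
C₀ = D/Vd = 4000/200 ≈ 20.000 mg/L.
Before the 4th dose, 3 doses have been given. Superposition: Cmin = C₀·(f + f² + … + f^3).
≈ 20.000 × (0.1250 + 0.0156 + 0.0020) ≈ 20.000 × 0.1426 ≈ 2.852 mg/L.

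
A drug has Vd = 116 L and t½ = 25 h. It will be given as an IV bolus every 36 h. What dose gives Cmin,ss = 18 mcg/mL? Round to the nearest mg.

τ/t½ = 36/25 ≈ 1.44, so f = (1/2)^(36/25) ≈ 0.368567.
Cmin,ss = (D/Vd)·f/(1−f), so D = Cmin,ss·Vd·(1−f)/f.
D = 18 × 116 × (1−f)/f ≈ 18 × 116 × 1.71321 ≈ 3577.18 mg.

3577 mg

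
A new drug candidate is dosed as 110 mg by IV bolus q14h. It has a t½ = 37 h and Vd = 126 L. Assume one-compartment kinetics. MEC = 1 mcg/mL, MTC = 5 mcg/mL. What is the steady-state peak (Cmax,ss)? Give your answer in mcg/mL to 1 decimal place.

3.8 mcg/mL

Over one 14-h interval, 14/37 ≈ 0.37838 half-lives elapse, leaving f ≈ 0.7693 of each dose.
Accumulation ratio R = 1/(1 − f) ≈ 1/0.2307 ≈ 4.3346.
Single-dose peak C₀ = D/Vd = 110/126 ≈ 0.873 mcg/mL.
Steady-state peak Cmax,ss = C₀·R ≈ 0.873 × 4.3346 ≈ 3.784 mcg/mL.
Peak 3.8 mcg/mL vs MTC 5 mcg/mL: below toxic threshold.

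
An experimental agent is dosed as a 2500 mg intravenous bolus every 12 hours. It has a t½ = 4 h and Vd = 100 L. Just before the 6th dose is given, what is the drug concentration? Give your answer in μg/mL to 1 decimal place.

3.6 μg/mL

f = (1/2)^(τ/t½) = (1/2)^(12/4) ≈ 0.1250.
C₀ = D/Vd = 2500/100 ≈ 25.000 μg/mL.
Before the 6th dose, 5 doses have been given. Superposition: Cmin = C₀·(f + f² + … + f^5).
≈ 25.000 × (0.1250 + 0.0156 + 0.0020 + 0.0002 + 0.0000) ≈ 25.000 × 0.1428 ≈ 3.570 μg/mL.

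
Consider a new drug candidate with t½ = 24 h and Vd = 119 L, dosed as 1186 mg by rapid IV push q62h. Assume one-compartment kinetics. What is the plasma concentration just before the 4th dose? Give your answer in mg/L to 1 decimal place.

f = (1/2)^(τ/t½) = (1/2)^(62/24) ≈ 0.1669.
C₀ = D/Vd = 1186/119 ≈ 9.966 mg/L.
Before the 4th dose, 3 doses have been given. Superposition: Cmin = C₀·(f + f² + … + f^3).
≈ 9.966 × (0.1669 + 0.0279 + 0.0046) ≈ 9.966 × 0.1994 ≈ 1.987 mg/L.

2.0 mg/L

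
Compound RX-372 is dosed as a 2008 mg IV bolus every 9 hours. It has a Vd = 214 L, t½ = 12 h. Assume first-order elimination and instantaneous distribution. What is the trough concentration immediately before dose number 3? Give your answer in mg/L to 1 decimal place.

8.9 mg/L

f = (1/2)^(τ/t½) = (1/2)^(9/12) ≈ 0.5946.
C₀ = D/Vd = 2008/214 ≈ 9.383 mg/L.
Before the 3rd dose, 2 doses have been given. Superposition: Cmin = C₀·(f + f²).
≈ 9.383 × (0.5946 + 0.3535) ≈ 9.383 × 0.9481 ≈ 8.896 mg/L.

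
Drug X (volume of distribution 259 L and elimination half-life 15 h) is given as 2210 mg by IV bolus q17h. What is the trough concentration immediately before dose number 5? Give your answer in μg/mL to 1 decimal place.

f = (1/2)^(τ/t½) = (1/2)^(17/15) ≈ 0.4559.
C₀ = D/Vd = 2210/259 ≈ 8.533 μg/mL.
Before the 5th dose, 4 doses have been given. Superposition: Cmin = C₀·(f + f² + … + f^4).
≈ 8.533 × (0.4559 + 0.2078 + 0.0948 + 0.0432) ≈ 8.533 × 0.8017 ≈ 6.841 μg/mL.

6.8 μg/mL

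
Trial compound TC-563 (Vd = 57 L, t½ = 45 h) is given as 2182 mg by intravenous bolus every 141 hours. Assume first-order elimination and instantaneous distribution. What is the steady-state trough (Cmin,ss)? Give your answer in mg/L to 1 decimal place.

4.9 mg/L

Over one 141-h interval, 141/45 ≈ 3.1333 half-lives elapse, leaving f ≈ 0.1140 of each dose.
Single-dose peak C₀ = D/Vd = 2182/57 ≈ 38.281 mg/L.
Steady-state trough Cmin,ss = C₀·f/(1−f) ≈ 38.281 × 0.1140/0.8860 ≈ 4.926 mg/L.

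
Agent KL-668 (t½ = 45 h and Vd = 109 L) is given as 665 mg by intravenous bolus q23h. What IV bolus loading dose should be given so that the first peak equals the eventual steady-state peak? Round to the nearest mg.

2229 mg

f = (1/2)^(23/45) ≈ 0.701682; accumulation ratio R = 1/(1−f) ≈ 3.35213.
Loading dose to hit Cmax,ss on first dose: D_load = D_maint·R ≈ 665 × 3.35213 ≈ 2229.17 mg.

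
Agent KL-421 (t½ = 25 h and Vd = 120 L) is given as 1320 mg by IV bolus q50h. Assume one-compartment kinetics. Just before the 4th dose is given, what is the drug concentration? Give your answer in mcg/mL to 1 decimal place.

f = (1/2)^(τ/t½) = (1/2)^(50/25) ≈ 0.2500.
C₀ = D/Vd = 1320/120 ≈ 11.000 mcg/mL.
Before the 4th dose, 3 doses have been given. Superposition: Cmin = C₀·(f + f² + … + f^3).
≈ 11.000 × (0.2500 + 0.0625 + 0.0156) ≈ 11.000 × 0.3281 ≈ 3.609 mcg/mL.

3.6 mcg/mL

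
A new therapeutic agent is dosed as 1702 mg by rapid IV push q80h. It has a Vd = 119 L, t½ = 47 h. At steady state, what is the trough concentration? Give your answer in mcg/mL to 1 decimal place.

6.3 mcg/mL

k = ln2/t½ = ln2/47 ≈ 0.014748 h⁻¹; fraction remaining f = e^(−kτ) = e^(−0.014748×80) ≈ 0.3073.
At steady state, accumulation factor R = 1/(1 − e^(−kτ)) ≈ 1.4436.
Each bolus raises the concentration by D/Vd = 1702/119 ≈ 14.303 mcg/mL.
Cmax,ss = C₀/(1 − f) ≈ 14.303/0.6927 ≈ 20.648 mcg/mL.
One interval later, Cmin,ss = Cmax,ss·e^(−kτ) ≈ 20.648 × 0.3073 ≈ 6.345 mcg/mL.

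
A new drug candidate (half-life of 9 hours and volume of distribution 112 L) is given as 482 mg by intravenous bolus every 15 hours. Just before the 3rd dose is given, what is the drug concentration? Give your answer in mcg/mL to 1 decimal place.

f = (1/2)^(τ/t½) = (1/2)^(15/9) ≈ 0.3150.
C₀ = D/Vd = 482/112 ≈ 4.304 mcg/mL.
Before the 3rd dose, 2 doses have been given. Superposition: Cmin = C₀·(f + f²).
≈ 4.304 × (0.3150 + 0.0992) ≈ 4.304 × 0.4142 ≈ 1.783 mcg/mL.

1.8 mcg/mL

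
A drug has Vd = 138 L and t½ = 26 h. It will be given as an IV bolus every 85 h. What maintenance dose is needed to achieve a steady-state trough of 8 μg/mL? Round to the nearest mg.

τ/t½ = 85/26 ≈ 3.2692, so f = (1/2)^(85/26) ≈ 0.103720.
Cmin,ss = (D/Vd)·f/(1−f), so D = Cmin,ss·Vd·(1−f)/f.
D = 8 × 138 × (1−f)/f ≈ 8 × 138 × 8.64134 ≈ 9540.04 mg.

9540 mg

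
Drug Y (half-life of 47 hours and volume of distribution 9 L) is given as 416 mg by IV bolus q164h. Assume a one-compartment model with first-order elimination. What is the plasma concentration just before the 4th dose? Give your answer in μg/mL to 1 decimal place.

f = (1/2)^(τ/t½) = (1/2)^(164/47) ≈ 0.0890.
C₀ = D/Vd = 416/9 ≈ 46.222 μg/mL.
Before the 4th dose, 3 doses have been given. Superposition: Cmin = C₀·(f + f² + … + f^3).
≈ 46.222 × (0.0890 + 0.0079 + 0.0007) ≈ 46.222 × 0.0976 ≈ 4.511 μg/mL.

4.5 μg/mL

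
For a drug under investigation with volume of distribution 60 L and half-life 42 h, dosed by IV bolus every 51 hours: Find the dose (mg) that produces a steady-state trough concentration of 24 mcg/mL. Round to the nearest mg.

1901 mg

τ/t½ = 51/42 ≈ 1.2143, so f = (1/2)^(51/42) ≈ 0.430986.
Cmin,ss = (D/Vd)·f/(1−f), so D = Cmin,ss·Vd·(1−f)/f.
D = 24 × 60 × (1−f)/f ≈ 24 × 60 × 1.32026 ≈ 1901.17 mg.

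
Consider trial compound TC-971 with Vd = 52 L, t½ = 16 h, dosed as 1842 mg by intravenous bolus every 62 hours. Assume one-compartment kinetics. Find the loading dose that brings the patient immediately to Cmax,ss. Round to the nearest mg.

f = (1/2)^(62/16) ≈ 0.068157; accumulation ratio R = 1/(1−f) ≈ 1.07314.
Loading dose to hit Cmax,ss on first dose: D_load = D_maint·R ≈ 1842 × 1.07314 ≈ 1976.72 mg.

1977 mg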